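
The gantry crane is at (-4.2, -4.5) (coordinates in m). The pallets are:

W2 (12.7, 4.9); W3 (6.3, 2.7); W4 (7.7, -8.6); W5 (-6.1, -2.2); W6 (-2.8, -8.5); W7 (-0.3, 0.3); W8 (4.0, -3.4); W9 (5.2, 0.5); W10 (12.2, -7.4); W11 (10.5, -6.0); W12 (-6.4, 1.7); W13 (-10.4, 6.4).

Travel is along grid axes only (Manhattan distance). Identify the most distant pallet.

W2

Distances from (-4.2, -4.5):
W2: 26.3 m
W3: 17.7 m
W4: 16.0 m
W5: 4.2 m
W6: 5.4 m
W7: 8.7 m
W8: 9.3 m
W9: 14.4 m
W10: 19.3 m
W11: 16.2 m
W12: 8.4 m
W13: 17.1 m
Maximum: W2 at 26.3 m.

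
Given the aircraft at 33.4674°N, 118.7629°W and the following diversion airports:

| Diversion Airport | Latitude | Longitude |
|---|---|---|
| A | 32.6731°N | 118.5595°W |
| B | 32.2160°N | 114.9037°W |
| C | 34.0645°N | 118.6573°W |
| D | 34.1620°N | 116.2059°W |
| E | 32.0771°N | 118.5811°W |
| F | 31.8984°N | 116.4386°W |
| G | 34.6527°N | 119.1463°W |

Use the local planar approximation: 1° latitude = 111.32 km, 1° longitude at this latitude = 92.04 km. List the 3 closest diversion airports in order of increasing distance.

C, A, G

Distances from 33.4674°N, 118.7629°W:
A: √((-0.7943·111.32)² + (0.2034·92.04)²) = √(7818.357418 + 350.473445) = 90.3816 km
B: √((-1.2514·111.32)² + (3.8592·92.04)²) = √(19406.119287 + 126167.585588) = 381.5412 km
C: √((0.5971·111.32)² + (0.1056·92.04)²) = √(4418.150826 + 94.467203) = 67.1760 km
D: √((0.6946·111.32)² + (2.5570·92.04)²) = √(5978.826534 + 55387.871510) = 247.7230 km
E: √((-1.3903·111.32)² + (0.1818·92.04)²) = √(23953.194493 + 279.989005) = 155.6701 km
F: √((-1.5690·111.32)² + (2.3243·92.04)²) = √(30506.492867 + 45765.433918) = 276.1737 km
G: √((1.1853·111.32)² + (-0.3834·92.04)²) = √(17410.168090 + 1245.252542) = 136.5848 km
Sorted: C (67.1760 km) < A (90.3816 km) < G (136.5848 km) < E (155.6701 km) < D (247.7230 km) < …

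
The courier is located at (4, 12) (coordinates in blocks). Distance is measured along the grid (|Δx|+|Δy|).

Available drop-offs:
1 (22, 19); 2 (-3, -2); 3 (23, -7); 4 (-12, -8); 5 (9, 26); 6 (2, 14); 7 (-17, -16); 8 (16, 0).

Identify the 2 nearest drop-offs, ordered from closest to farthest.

Distances from (4, 12):
1: 25 blocks
2: 21 blocks
3: 38 blocks
4: 36 blocks
5: 19 blocks
6: 4 blocks
7: 49 blocks
8: 24 blocks
Sorted: 6 (4 blocks) < 5 (19 blocks) < 2 (21 blocks) < 8 (24 blocks) < …

6, 5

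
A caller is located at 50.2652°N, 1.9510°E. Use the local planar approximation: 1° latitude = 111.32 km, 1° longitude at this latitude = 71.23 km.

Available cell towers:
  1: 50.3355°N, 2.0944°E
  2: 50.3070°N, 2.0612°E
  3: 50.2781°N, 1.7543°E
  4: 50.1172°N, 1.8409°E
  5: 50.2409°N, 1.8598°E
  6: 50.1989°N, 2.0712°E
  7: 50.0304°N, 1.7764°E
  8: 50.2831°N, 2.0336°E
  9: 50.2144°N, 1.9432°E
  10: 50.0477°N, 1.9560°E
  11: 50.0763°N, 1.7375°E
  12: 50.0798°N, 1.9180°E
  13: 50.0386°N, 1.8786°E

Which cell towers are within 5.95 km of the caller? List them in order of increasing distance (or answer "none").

9

Distances from 50.2652°N, 1.9510°E:
1: √((0.0703·111.32)² + (0.1434·71.23)²) = √(61.243083 + 104.333600) = 12.8677 km
2: √((0.0418·111.32)² + (0.1102·71.23)²) = √(21.652047 + 61.615372) = 9.1251 km
3: √((0.0129·111.32)² + (-0.1967·71.23)²) = √(2.062176 + 196.306468) = 14.0843 km
4: √((-0.1480·111.32)² + (-0.1101·71.23)²) = √(271.437487 + 61.503599) = 18.2467 km
5: √((-0.0243·111.32)² + (-0.0912·71.23)²) = √(7.317436 + 42.200303) = 7.0369 km
6: √((-0.0663·111.32)² + (0.1202·71.23)²) = √(54.472016 + 73.305207) = 11.3039 km
7: √((-0.2348·111.32)² + (-0.1746·71.23)²) = √(683.191698 + 154.672950) = 28.9459 km
8: √((0.0179·111.32)² + (0.0826·71.23)²) = √(3.970566 + 34.616725) = 6.2119 km
9: √((-0.0508·111.32)² + (-0.0078·71.23)²) = √(31.979658 + 0.308685) = 5.6823 km
10: √((-0.2175·111.32)² + (0.0050·71.23)²) = √(586.225786 + 0.126843) = 24.2147 km
11: √((-0.1889·111.32)² + (-0.2135·71.23)²) = √(442.191420 + 231.271250) = 25.9512 km
12: √((-0.1854·111.32)² + (-0.0330·71.23)²) = √(425.957093 + 5.525273) = 20.7722 km
13: √((-0.2266·111.32)² + (-0.0724·71.23)²) = √(636.306275 + 26.595185) = 25.7469 km
Threshold 5.95 km: 9 (5.6823 km) is within range.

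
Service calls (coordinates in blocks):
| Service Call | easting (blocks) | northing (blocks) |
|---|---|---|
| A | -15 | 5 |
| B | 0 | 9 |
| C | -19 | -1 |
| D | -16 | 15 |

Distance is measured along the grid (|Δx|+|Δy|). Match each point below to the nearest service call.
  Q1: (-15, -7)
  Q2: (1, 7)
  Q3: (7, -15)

Q1 at (-15, -7):
  A: |0| + |12| = 0 + 12 = 12 blocks
  B: |15| + |16| = 15 + 16 = 31 blocks
  C: |-4| + |6| = 4 + 6 = 10 blocks
  D: |-1| + |22| = 1 + 22 = 23 blocks
  → nearest: C (10 blocks)
Q2 at (1, 7):
  A: |-16| + |-2| = 16 + 2 = 18 blocks
  B: |-1| + |2| = 1 + 2 = 3 blocks
  C: |-20| + |-8| = 20 + 8 = 28 blocks
  D: |-17| + |8| = 17 + 8 = 25 blocks
  → nearest: B (3 blocks)
Q3 at (7, -15):
  A: |-22| + |20| = 22 + 20 = 42 blocks
  B: |-7| + |24| = 7 + 24 = 31 blocks
  C: |-26| + |14| = 26 + 14 = 40 blocks
  D: |-23| + |30| = 23 + 30 = 53 blocks
  → nearest: B (31 blocks)

Q1→C; Q2→B; Q3→B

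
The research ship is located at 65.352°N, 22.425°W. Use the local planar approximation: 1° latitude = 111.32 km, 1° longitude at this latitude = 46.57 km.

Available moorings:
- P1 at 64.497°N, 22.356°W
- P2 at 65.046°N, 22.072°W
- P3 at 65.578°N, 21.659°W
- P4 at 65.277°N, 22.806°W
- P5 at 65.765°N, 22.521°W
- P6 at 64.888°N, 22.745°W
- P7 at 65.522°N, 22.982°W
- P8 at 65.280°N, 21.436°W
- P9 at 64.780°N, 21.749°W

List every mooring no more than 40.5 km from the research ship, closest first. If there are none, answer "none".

P4, P7, P2

Distances from 65.352°N, 22.425°W:
P1: 95.233 km
P2: 37.823 km
P3: 43.652 km
P4: 19.609 km
P5: 46.192 km
P6: 53.759 km
P7: 32.109 km
P8: 46.750 km
P9: 71.032 km
Threshold 40.5 km: P4 (19.609 km), P7 (32.109 km), P2 (37.823 km) are within range.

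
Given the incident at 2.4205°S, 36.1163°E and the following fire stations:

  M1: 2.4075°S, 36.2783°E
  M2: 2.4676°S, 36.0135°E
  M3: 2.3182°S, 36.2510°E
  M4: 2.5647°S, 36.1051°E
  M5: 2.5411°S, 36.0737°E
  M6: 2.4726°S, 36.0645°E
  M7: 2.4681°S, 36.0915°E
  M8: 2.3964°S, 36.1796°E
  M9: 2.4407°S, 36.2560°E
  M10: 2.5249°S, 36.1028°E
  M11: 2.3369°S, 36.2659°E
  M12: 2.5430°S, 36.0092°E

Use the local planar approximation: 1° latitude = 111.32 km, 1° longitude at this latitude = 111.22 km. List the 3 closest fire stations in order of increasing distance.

Distances from 2.4205°S, 36.1163°E:
M1: 18.0757 km
M2: 12.5783 km
M3: 18.8183 km
M4: 16.1006 km
M5: 14.2367 km
M6: 8.1749 km
M7: 5.9737 km
M8: 7.5341 km
M9: 15.6993 km
M10: 11.7184 km
M11: 19.0643 km
M12: 18.1066 km
Sorted: M7 (5.9737 km) < M8 (7.5341 km) < M6 (8.1749 km) < M10 (11.7184 km) < M2 (12.5783 km) < …

M7, M8, M6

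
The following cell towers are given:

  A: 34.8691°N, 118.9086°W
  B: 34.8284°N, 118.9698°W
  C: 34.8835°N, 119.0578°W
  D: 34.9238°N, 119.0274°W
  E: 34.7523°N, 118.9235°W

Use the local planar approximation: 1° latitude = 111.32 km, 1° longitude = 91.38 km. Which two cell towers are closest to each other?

Pairwise distances:
C–D: √((0.0403·111.32)² + (0.0304·91.38)²) = √(20.125955 + 7.717017) = 5.2766 km
A–B: √((-0.0407·111.32)² + (-0.0612·91.38)²) = √(20.527460 + 31.275564) = 7.1974 km
B–E: √((-0.0761·111.32)² + (0.0463·91.38)²) = √(71.765499 + 17.900464) = 9.4692 km
B–C: √((0.0551·111.32)² + (-0.0880·91.38)²) = √(37.622668 + 64.664757) = 10.1137 km
B–D: √((0.0954·111.32)² + (-0.0576·91.38)²) = √(112.782871 + 27.704306) = 11.8527 km
A–D: √((0.0547·111.32)² + (-0.1188·91.38)²) = √(37.078405 + 117.851520) = 12.4471 km
A–E: √((-0.1168·111.32)² + (-0.0149·91.38)²) = √(169.056581 + 1.853851) = 13.0733 km
A–C: √((0.0144·111.32)² + (-0.1492·91.38)²) = √(2.569635 + 185.883120) = 13.7278 km
C–E: √((-0.1312·111.32)² + (0.1343·91.38)²) = √(213.311400 + 150.610182) = 19.0767 km
D–E: √((-0.1715·111.32)² + (0.1039·91.38)²) = √(364.480790 + 90.143290) = 21.3219 km
Closest pair: C–D at 5.2766 km.

C and D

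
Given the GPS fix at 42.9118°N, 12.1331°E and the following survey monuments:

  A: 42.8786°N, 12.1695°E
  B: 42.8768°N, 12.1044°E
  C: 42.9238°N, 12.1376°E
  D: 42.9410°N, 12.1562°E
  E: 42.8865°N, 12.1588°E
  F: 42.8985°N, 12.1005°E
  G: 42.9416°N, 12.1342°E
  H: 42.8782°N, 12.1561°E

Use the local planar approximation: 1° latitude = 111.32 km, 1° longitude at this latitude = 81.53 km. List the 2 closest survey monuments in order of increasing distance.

Distances from 42.9118°N, 12.1331°E:
A: 4.7399 km
B: 4.5448 km
C: 1.3853 km
D: 3.7567 km
E: 3.5103 km
F: 3.0424 km
G: 3.3185 km
H: 4.1841 km
Sorted: C (1.3853 km) < F (3.0424 km) < G (3.3185 km) < E (3.5103 km) < …

C, F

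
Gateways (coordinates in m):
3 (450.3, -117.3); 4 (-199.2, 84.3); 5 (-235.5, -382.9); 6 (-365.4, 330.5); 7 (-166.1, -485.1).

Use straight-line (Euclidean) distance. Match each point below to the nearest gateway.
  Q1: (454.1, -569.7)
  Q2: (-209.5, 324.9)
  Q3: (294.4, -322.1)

Q1 at (454.1, -569.7):
  3: √((-3.8)² + (452.4)²) = √(14.440 + 204665.760) = 452.4 m
  4: √((-653.3)² + (654.0)²) = √(426800.890 + 427716.000) = 924.4 m
  5: √((-689.6)² + (186.8)²) = √(475548.160 + 34894.240) = 714.5 m
  6: √((-819.5)² + (900.2)²) = √(671580.250 + 810360.040) = 1217.3 m
  7: √((-620.2)² + (84.6)²) = √(384648.040 + 7157.160) = 625.9 m
  → nearest: 3 (452.4 m)
Q2 at (-209.5, 324.9):
  3: √((659.8)² + (-442.2)²) = √(435336.040 + 195540.840) = 794.3 m
  4: √((10.3)² + (-240.6)²) = √(106.090 + 57888.360) = 240.8 m
  5: √((-26.0)² + (-707.8)²) = √(676.000 + 500980.840) = 708.3 m
  6: √((-155.9)² + (5.6)²) = √(24304.810 + 31.360) = 156.0 m
  7: √((43.4)² + (-810.0)²) = √(1883.560 + 656100.000) = 811.2 m
  → nearest: 6 (156.0 m)
Q3 at (294.4, -322.1):
  3: √((155.9)² + (204.8)²) = √(24304.810 + 41943.040) = 257.4 m
  4: √((-493.6)² + (406.4)²) = √(243640.960 + 165160.960) = 639.4 m
  5: √((-529.9)² + (-60.8)²) = √(280794.010 + 3696.640) = 533.4 m
  6: √((-659.8)² + (652.6)²) = √(435336.040 + 425886.760) = 928.0 m
  7: √((-460.5)² + (-163.0)²) = √(212060.250 + 26569.000) = 488.5 m
  → nearest: 3 (257.4 m)

Q1→3; Q2→6; Q3→3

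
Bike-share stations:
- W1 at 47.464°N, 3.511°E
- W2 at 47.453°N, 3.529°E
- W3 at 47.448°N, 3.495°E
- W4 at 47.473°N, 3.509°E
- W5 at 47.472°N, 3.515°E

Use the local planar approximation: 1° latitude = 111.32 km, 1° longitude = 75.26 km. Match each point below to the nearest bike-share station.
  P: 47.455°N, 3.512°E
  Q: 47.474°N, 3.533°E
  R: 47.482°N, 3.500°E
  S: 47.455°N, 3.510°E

P at 47.455°N, 3.512°E:
  W1: 1.004703 km
  W2: 1.298647 km
  W3: 1.498042 km
  W4: 2.016440 km
  W5: 1.905861 km
  → nearest: W1 (1.004703 km)
Q at 47.474°N, 3.533°E:
  W1: 1.995150 km
  W2: 2.357024 km
  W3: 4.068907 km
  W4: 1.809667 km
  W5: 1.372853 km
  → nearest: W5 (1.372853 km)
R at 47.482°N, 3.500°E:
  W1: 2.168042 km
  W2: 3.896829 km
  W3: 3.803540 km
  W4: 1.209361 km
  W5: 1.585443 km
  → nearest: W4 (1.209361 km)
S at 47.455°N, 3.510°E:
  W1: 1.004703 km
  W2: 1.447169 km
  W3: 1.371725 km
  W4: 2.005173 km
  W5: 1.929490 km
  → nearest: W1 (1.004703 km)

P→W1; Q→W5; R→W4; S→W1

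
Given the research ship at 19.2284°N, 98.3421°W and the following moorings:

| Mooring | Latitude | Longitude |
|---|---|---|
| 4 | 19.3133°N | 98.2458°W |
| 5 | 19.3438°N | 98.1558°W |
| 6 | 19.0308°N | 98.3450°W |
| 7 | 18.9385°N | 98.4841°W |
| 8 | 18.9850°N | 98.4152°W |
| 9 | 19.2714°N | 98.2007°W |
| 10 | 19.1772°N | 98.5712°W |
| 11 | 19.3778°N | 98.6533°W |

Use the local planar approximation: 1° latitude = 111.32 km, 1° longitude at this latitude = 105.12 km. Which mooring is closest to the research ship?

4

Distances from 19.2284°N, 98.3421°W:
4: 13.8491 km
5: 23.4213 km
6: 21.9989 km
7: 35.5567 km
8: 28.1639 km
9: 15.6157 km
10: 24.7482 km
11: 36.6982 km
Minimum: 4 at 13.8491 km.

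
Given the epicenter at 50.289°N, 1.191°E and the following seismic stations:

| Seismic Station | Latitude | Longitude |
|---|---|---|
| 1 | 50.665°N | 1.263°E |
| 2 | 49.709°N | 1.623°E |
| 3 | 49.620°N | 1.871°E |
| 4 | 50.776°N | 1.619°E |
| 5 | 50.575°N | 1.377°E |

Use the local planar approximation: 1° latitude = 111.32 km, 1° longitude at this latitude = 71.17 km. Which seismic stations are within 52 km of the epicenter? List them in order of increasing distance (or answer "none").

5, 1

Distances from 50.289°N, 1.191°E:
1: √((0.376·111.32)² + (0.072·71.17)²) = √(1751.95152 + 26.25784) = 42.169 km
2: √((-0.580·111.32)² + (0.432·71.17)²) = √(4168.71670 + 945.28208) = 71.512 km
3: √((-0.669·111.32)² + (0.680·71.17)²) = √(5546.23964 + 2342.13410) = 88.817 km
4: √((0.487·111.32)² + (0.428·71.17)²) = √(2939.03202 + 927.85790) = 62.184 km
5: √((0.286·111.32)² + (0.186·71.17)²) = √(1013.62768 + 175.23458) = 34.480 km
Threshold 52 km: 5 (34.480 km), 1 (42.169 km) are within range.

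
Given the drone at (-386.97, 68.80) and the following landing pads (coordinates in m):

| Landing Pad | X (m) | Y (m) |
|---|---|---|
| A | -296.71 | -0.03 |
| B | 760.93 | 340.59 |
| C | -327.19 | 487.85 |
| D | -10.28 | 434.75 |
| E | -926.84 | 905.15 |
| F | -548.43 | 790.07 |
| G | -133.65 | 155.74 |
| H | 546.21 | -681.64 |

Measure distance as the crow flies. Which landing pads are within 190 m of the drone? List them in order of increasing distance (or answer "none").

Distances from (-386.97, 68.80):
A: 113.51 m
B: 1179.64 m
C: 423.29 m
D: 525.18 m
E: 995.46 m
F: 739.12 m
G: 267.82 m
H: 1197.49 m
Threshold 190 m: A (113.51 m) is within range.

A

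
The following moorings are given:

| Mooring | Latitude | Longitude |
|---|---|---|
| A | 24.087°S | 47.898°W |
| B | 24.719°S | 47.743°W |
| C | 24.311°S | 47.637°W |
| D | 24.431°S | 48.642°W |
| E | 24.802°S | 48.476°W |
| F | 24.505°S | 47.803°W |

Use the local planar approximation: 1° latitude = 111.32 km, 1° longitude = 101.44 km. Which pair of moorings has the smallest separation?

B and F

Pairwise distances:
A–B: √((-0.632·111.32)² + (0.155·101.44)²) = √(4949.71909 + 247.21902) = 72.090 km
A–C: √((-0.224·111.32)² + (0.261·101.44)²) = √(621.78814 + 700.97010) = 36.370 km
A–D: √((-0.344·111.32)² + (-0.744·101.44)²) = √(1466.43656 + 5695.92618) = 84.631 km
A–E: √((-0.715·111.32)² + (-0.578·101.44)²) = √(6335.17300 + 3437.74895) = 98.858 km
A–F: √((-0.418·111.32)² + (0.095·101.44)²) = √(2165.20469 + 92.86791) = 47.519 km
B–C: √((0.408·111.32)² + (0.106·101.44)²) = √(2062.84559 + 115.61927) = 46.674 km
B–D: √((0.288·111.32)² + (-0.899·101.44)²) = √(1027.85386 + 8316.44777) = 96.666 km
B–E: √((-0.083·111.32)² + (-0.733·101.44)²) = √(85.36947 + 5528.74335) = 74.927 km
B–F: √((0.214·111.32)² + (-0.060·101.44)²) = √(567.51055 + 37.04426) = 24.588 km
C–D: √((-0.120·111.32)² + (-1.005·101.44)²) = √(178.44685 + 10393.23159) = 102.819 km
C–E: √((-0.491·111.32)² + (-0.839·101.44)²) = √(2987.51008 + 7243.39890) = 101.148 km
C–F: √((-0.194·111.32)² + (-0.166·101.44)²) = √(466.39067 + 283.55327) = 27.385 km
D–E: √((-0.371·111.32)² + (0.166·101.44)²) = √(1705.66687 + 283.55327) = 44.601 km
D–F: √((-0.074·111.32)² + (0.839·101.44)²) = √(67.85937 + 7243.39890) = 85.506 km
E–F: √((0.297·111.32)² + (0.673·101.44)²) = √(1093.09849 + 4660.67275) = 75.854 km
Closest pair: B–F at 24.588 km.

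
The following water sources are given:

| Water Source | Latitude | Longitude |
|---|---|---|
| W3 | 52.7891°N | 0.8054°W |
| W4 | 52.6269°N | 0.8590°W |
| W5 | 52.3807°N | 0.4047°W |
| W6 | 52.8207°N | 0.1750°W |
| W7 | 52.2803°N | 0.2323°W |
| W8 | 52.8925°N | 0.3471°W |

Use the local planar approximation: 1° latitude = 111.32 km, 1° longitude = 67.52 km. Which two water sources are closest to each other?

W6 and W8

Pairwise distances:
W6–W8: √((0.0718·111.32)² + (-0.1721·67.52)²) = √(63.884468 + 135.028862) = 14.1037 km
W5–W7: √((-0.1004·111.32)² + (0.1724·67.52)²) = √(124.914778 + 135.500030) = 16.1374 km
W3–W4: √((-0.1622·111.32)² + (-0.0536·67.52)²) = √(326.022892 + 13.097682) = 18.4152 km
W3–W8: √((0.1034·111.32)² + (0.4583·67.52)²) = √(132.491334 + 957.556882) = 33.0159 km
W4–W5: √((-0.2462·111.32)² + (0.4543·67.52)²) = √(751.142772 + 940.914889) = 41.1346 km
W3–W6: √((0.0316·111.32)² + (0.6304·67.52)²) = √(12.374298 + 1811.745854) = 42.7097 km
W4–W8: √((0.2656·111.32)² + (0.5119·67.52)²) = √(874.183362 + 1194.634703) = 45.4843 km
W4–W6: √((0.1938·111.32)² + (0.6840·67.52)²) = √(465.429537 + 2132.932298) = 50.9741 km
W5–W6: √((0.4400·111.32)² + (0.2297·67.52)²) = √(2399.118769 + 240.539751) = 51.3776 km
W3–W5: √((-0.4084·111.32)² + (0.4007·67.52)²) = √(2066.892370 + 731.987310) = 52.9044 km
W5–W8: √((0.5118·111.32)² + (0.0576·67.52)²) = √(3245.988362 + 15.125503) = 57.1062 km
W4–W7: √((-0.3466·111.32)² + (0.6267·67.52)²) = √(1488.687398 + 1790.540945) = 57.2645 km
W6–W7: √((-0.5404·111.32)² + (-0.0573·67.52)²) = √(3618.904112 + 14.968356) = 60.2816 km
W7–W8: √((0.6122·111.32)² + (-0.1148·67.52)²) = √(4644.436675 + 60.082590) = 68.5895 km
W3–W7: √((-0.5088·111.32)² + (0.5731·67.52)²) = √(3208.046101 + 1497.358127) = 68.5959 km
Closest pair: W6–W8 at 14.1037 km.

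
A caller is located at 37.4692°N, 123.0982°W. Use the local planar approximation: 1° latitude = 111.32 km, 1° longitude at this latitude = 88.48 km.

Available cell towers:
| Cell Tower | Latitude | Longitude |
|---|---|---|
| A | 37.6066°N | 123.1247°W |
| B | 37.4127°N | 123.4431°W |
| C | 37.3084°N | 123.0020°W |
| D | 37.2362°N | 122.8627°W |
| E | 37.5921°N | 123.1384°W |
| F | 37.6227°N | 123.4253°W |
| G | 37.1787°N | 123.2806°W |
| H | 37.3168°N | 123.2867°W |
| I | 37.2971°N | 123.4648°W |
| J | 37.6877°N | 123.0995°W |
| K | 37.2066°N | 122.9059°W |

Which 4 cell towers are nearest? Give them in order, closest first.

Distances from 37.4692°N, 123.0982°W:
A: √((0.1374·111.32)² + (-0.0265·88.48)²) = √(233.948282 + 5.497712) = 15.4740 km
B: √((-0.0565·111.32)² + (-0.3449·88.48)²) = √(39.558817 + 931.272153) = 31.1582 km
C: √((-0.1608·111.32)² + (0.0962·88.48)²) = √(320.419165 + 72.450331) = 19.8209 km
D: √((-0.2330·111.32)² + (0.2355·88.48)²) = √(672.757019 + 434.182236) = 33.2707 km
E: √((0.1229·111.32)² + (-0.0402·88.48)²) = √(187.176000 + 12.651509) = 14.1360 km
F: √((0.1535·111.32)² + (-0.3271·88.48)²) = √(291.986757 + 837.628250) = 33.6097 km
G: √((-0.2905·111.32)² + (-0.1824·88.48)²) = √(1045.775995 + 260.459316) = 36.1419 km
H: √((-0.1524·111.32)² + (-0.1885·88.48)²) = √(287.816925 + 278.171695) = 23.7905 km
I: √((-0.1721·111.32)² + (-0.3666·88.48)²) = √(367.035554 + 1052.143918) = 37.6720 km
J: √((0.2185·111.32)² + (-0.0013·88.48)²) = √(591.628760 + 0.013231) = 24.3237 km
K: √((-0.2626·111.32)² + (0.1923·88.48)²) = √(854.546774 + 289.500152) = 33.8238 km
Sorted: E (14.1360 km) < A (15.4740 km) < C (19.8209 km) < H (23.7905 km) < J (24.3237 km) < B (31.1582 km) < …

E, A, C, H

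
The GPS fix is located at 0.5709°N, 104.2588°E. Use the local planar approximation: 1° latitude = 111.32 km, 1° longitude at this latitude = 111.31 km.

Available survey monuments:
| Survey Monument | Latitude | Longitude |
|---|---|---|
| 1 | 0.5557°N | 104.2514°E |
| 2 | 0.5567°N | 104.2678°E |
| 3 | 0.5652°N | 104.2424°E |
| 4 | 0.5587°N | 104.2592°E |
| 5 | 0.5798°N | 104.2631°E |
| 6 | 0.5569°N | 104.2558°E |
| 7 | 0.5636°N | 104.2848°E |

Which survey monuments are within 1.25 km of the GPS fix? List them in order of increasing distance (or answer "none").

5

Distances from 0.5709°N, 104.2588°E:
1: √((-0.0152·111.32)² + (-0.0074·111.31)²) = √(2.863081 + 0.678472) = 1.8819 km
2: √((-0.0142·111.32)² + (0.0090·111.31)²) = √(2.498752 + 1.003583) = 1.8715 km
3: √((-0.0057·111.32)² + (-0.0164·111.31)²) = √(0.402621 + 3.332392) = 1.9326 km
4: √((-0.0122·111.32)² + (0.0004·111.31)²) = √(1.844446 + 0.001982) = 1.3588 km
5: √((0.0089·111.32)² + (0.0043·111.31)²) = √(0.981582 + 0.229090) = 1.1003 km
6: √((-0.0140·111.32)² + (-0.0030·111.31)²) = √(2.428860 + 0.111509) = 1.5939 km
7: √((-0.0073·111.32)² + (0.0260·111.31)²) = √(0.660377 + 8.375583) = 3.0060 km
Threshold 1.25 km: 5 (1.1003 km) is within range.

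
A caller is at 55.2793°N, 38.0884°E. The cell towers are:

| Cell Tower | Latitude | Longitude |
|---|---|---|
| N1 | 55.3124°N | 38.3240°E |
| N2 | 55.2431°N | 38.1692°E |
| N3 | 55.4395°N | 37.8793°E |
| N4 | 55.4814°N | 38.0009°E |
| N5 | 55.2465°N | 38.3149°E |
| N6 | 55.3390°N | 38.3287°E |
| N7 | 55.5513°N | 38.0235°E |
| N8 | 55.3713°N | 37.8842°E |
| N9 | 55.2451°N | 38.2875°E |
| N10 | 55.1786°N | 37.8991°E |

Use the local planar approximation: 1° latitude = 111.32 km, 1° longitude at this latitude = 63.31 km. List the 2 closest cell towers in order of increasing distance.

N2, N9

Distances from 55.2793°N, 38.0884°E:
N1: 15.3642 km
N2: 6.5121 km
N3: 22.2099 km
N4: 23.1697 km
N5: 14.7973 km
N6: 16.6016 km
N7: 30.5565 km
N8: 16.4930 km
N9: 13.1674 km
N10: 16.4101 km
Sorted: N2 (6.5121 km) < N9 (13.1674 km) < N5 (14.7973 km) < N1 (15.3642 km) < …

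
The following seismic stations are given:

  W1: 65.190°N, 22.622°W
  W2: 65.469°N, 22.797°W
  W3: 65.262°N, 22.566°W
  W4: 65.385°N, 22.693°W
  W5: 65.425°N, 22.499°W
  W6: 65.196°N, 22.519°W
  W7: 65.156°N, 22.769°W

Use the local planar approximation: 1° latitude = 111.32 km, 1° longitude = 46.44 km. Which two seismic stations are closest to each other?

W1 and W6

Pairwise distances:
W1–W6: 4.830 km
W3–W6: 7.664 km
W1–W7: 7.806 km
W1–W3: 8.426 km
W4–W5: 10.050 km
W2–W4: 10.525 km
W6–W7: 12.435 km
W2–W5: 14.680 km
W3–W4: 14.909 km
W3–W7: 15.103 km
W3–W5: 18.410 km
W1–W4: 21.956 km
W4–W6: 22.538 km
W2–W3: 25.418 km
W5–W6: 25.509 km
W4–W7: 25.735 km
W1–W5: 26.777 km
W1–W2: 32.104 km
W5–W7: 32.464 km
W2–W6: 33.019 km
W2–W7: 34.867 km
Closest pair: W1–W6 at 4.830 km.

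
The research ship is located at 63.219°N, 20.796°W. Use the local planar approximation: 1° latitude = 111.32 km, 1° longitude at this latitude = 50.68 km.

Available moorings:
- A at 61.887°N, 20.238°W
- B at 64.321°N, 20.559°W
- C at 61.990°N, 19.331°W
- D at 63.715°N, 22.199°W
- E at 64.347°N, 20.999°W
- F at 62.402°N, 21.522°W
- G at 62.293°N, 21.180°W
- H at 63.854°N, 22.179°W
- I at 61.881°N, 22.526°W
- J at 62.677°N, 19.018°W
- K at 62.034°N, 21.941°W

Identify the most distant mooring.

Distances from 63.219°N, 20.796°W:
A: √((-1.332·111.32)² + (0.558·50.68)²) = √(21986.43646 + 799.72673) = 150.951 km
B: √((1.102·111.32)² + (0.237·50.68)²) = √(15049.06730 + 144.26796) = 123.261 km
C: √((-1.229·111.32)² + (1.465·50.68)²) = √(18717.59996 + 5512.49821) = 155.660 km
D: √((0.496·111.32)² + (-1.403·50.68)²) = √(3048.66530 + 5055.78450) = 90.025 km
E: √((1.128·111.32)² + (-0.203·50.68)²) = √(15767.56372 + 105.84377) = 125.990 km
F: √((-0.817·111.32)² + (-0.726·50.68)²) = √(8271.61874 + 1353.77489) = 98.109 km
G: √((-0.926·111.32)² + (-0.384·50.68)²) = √(10625.96470 + 378.73519) = 104.903 km
H: √((0.635·111.32)² + (-1.383·50.68)²) = √(4996.82162 + 4912.66978) = 99.546 km
I: √((-1.338·111.32)² + (-1.730·50.68)²) = √(22184.95858 + 7687.15112) = 172.835 km
J: √((-0.542·111.32)² + (1.778·50.68)²) = √(3640.36532 + 8119.63909) = 108.444 km
K: √((-1.185·111.32)² + (-1.145·50.68)²) = √(17401.35616 + 3367.31842) = 144.113 km
Maximum: I at 172.835 km.

I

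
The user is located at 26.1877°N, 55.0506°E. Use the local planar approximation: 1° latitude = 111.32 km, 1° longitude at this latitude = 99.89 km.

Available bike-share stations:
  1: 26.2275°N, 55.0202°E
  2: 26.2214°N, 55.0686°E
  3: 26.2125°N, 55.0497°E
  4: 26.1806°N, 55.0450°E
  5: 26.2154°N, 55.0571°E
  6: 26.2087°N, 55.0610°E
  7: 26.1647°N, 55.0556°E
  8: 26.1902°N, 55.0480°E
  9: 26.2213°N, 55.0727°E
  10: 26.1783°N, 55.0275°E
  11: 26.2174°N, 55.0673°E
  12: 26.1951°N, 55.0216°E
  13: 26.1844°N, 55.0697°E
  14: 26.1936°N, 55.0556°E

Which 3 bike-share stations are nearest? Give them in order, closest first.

8, 14, 4

Distances from 26.1877°N, 55.0506°E:
1: √((0.0398·111.32)² + (-0.0304·99.89)²) = √(19.629649 + 9.221280) = 5.3713 km
2: √((0.0337·111.32)² + (0.0180·99.89)²) = √(14.073632 + 3.232876) = 4.1601 km
3: √((0.0248·111.32)² + (-0.0009·99.89)²) = √(7.621663 + 0.008082) = 2.7622 km
4: √((-0.0071·111.32)² + (-0.0056·99.89)²) = √(0.624688 + 0.312910) = 0.9683 km
5: √((0.0277·111.32)² + (0.0065·99.89)²) = √(9.508367 + 0.421571) = 3.1512 km
6: √((0.0210·111.32)² + (0.0104·99.89)²) = √(5.464935 + 1.079222) = 2.5582 km
7: √((-0.0230·111.32)² + (0.0050·99.89)²) = √(6.555443 + 0.249450) = 2.6086 km
8: √((0.0025·111.32)² + (-0.0026·99.89)²) = √(0.077451 + 0.067451) = 0.3807 km
9: √((0.0336·111.32)² + (0.0221·99.89)²) = √(13.990233 + 4.873361) = 4.3432 km
10: √((-0.0094·111.32)² + (-0.0231·99.89)²) = √(1.094970 + 5.324367) = 2.5336 km
11: √((0.0297·111.32)² + (0.0167·99.89)²) = √(10.930985 + 2.782768) = 3.7032 km
12: √((0.0074·111.32)² + (-0.0290·99.89)²) = √(0.678594 + 8.391508) = 3.0117 km
13: √((-0.0033·111.32)² + (0.0191·99.89)²) = √(0.134950 + 3.640079) = 1.9429 km
14: √((0.0059·111.32)² + (0.0050·99.89)²) = √(0.431370 + 0.249450) = 0.8251 km
Sorted: 8 (0.3807 km) < 14 (0.8251 km) < 4 (0.9683 km) < 13 (1.9429 km) < 10 (2.5336 km) < …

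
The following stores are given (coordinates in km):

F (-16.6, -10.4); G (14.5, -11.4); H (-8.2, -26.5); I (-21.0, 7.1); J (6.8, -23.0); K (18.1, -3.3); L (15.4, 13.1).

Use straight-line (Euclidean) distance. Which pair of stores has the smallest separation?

G and K

Pairwise distances:
F–G: √((31.1)² + (-1.0)²) = √(967.210 + 1.000) = 31.1 km
F–H: √((8.4)² + (-16.1)²) = √(70.560 + 259.210) = 18.2 km
F–I: √((-4.4)² + (17.5)²) = √(19.360 + 306.250) = 18.0 km
F–J: √((23.4)² + (-12.6)²) = √(547.560 + 158.760) = 26.6 km
F–K: √((34.7)² + (7.1)²) = √(1204.090 + 50.410) = 35.4 km
F–L: √((32.0)² + (23.5)²) = √(1024.000 + 552.250) = 39.7 km
G–H: √((-22.7)² + (-15.1)²) = √(515.290 + 228.010) = 27.3 km
G–I: √((-35.5)² + (18.5)²) = √(1260.250 + 342.250) = 40.0 km
G–J: √((-7.7)² + (-11.6)²) = √(59.290 + 134.560) = 13.9 km
G–K: √((3.6)² + (8.1)²) = √(12.960 + 65.610) = 8.9 km
G–L: √((0.9)² + (24.5)²) = √(0.810 + 600.250) = 24.5 km
H–I: √((-12.8)² + (33.6)²) = √(163.840 + 1128.960) = 36.0 km
H–J: √((15.0)² + (3.5)²) = √(225.000 + 12.250) = 15.4 km
H–K: √((26.3)² + (23.2)²) = √(691.690 + 538.240) = 35.1 km
H–L: √((23.6)² + (39.6)²) = √(556.960 + 1568.160) = 46.1 km
I–J: √((27.8)² + (-30.1)²) = √(772.840 + 906.010) = 41.0 km
I–K: √((39.1)² + (-10.4)²) = √(1528.810 + 108.160) = 40.5 km
I–L: √((36.4)² + (6.0)²) = √(1324.960 + 36.000) = 36.9 km
J–K: √((11.3)² + (19.7)²) = √(127.690 + 388.090) = 22.7 km
J–L: √((8.6)² + (36.1)²) = √(73.960 + 1303.210) = 37.1 km
K–L: √((-2.7)² + (16.4)²) = √(7.290 + 268.960) = 16.6 km
Closest pair: G–K at 8.9 km.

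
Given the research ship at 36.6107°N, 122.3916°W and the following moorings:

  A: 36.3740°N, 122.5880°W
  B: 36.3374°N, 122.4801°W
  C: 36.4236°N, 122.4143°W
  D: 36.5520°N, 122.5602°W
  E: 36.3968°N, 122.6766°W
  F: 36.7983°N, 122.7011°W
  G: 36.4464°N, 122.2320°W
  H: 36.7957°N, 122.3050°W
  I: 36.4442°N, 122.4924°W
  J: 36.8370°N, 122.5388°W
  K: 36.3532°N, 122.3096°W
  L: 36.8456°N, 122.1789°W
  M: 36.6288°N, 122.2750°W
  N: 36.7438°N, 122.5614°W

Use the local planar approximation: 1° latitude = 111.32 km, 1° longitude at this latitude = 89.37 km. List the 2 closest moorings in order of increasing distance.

Distances from 36.6107°N, 122.3916°W:
A: 31.6603 km
B: 31.4350 km
C: 20.9265 km
D: 16.4237 km
E: 34.8672 km
F: 34.6584 km
G: 23.1941 km
H: 22.0005 km
I: 20.6080 km
J: 28.4198 km
K: 29.5868 km
L: 32.3283 km
M: 10.6136 km
N: 21.2089 km
Sorted: M (10.6136 km) < D (16.4237 km) < I (20.6080 km) < C (20.9265 km) < …

M, D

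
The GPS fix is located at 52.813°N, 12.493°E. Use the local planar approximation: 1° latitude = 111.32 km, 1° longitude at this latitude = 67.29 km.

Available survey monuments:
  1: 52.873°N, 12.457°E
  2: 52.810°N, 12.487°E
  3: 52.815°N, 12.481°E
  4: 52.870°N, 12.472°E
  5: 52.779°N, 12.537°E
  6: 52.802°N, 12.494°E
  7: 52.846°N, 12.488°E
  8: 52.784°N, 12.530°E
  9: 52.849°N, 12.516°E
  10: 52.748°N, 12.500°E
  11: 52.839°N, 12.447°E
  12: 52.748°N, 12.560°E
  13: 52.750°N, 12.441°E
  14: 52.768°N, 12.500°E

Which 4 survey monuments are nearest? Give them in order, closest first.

2, 3, 6, 7

Distances from 52.813°N, 12.493°E:
1: 7.105 km
2: 0.524 km
3: 0.838 km
4: 6.501 km
5: 4.805 km
6: 1.226 km
7: 3.689 km
8: 4.077 km
9: 4.296 km
10: 7.251 km
11: 4.238 km
12: 8.525 km
13: 7.838 km
14: 5.031 km
Sorted: 2 (0.524 km) < 3 (0.838 km) < 6 (1.226 km) < 7 (3.689 km) < 8 (4.077 km) < 11 (4.238 km) < …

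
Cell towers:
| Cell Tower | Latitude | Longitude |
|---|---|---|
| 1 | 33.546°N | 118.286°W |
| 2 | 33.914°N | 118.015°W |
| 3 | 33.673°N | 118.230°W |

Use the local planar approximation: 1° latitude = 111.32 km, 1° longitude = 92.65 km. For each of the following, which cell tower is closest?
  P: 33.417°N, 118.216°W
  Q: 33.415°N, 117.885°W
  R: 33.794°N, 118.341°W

P at 33.417°N, 118.216°W:
  1: √((0.129·111.32)² + (-0.070·92.65)²) = √(206.21764 + 42.06171) = 15.757 km
  2: √((0.497·111.32)² + (0.201·92.65)²) = √(3060.97070 + 346.80309) = 58.376 km
  3: √((0.256·111.32)² + (-0.014·92.65)²) = √(812.13144 + 1.68247) = 28.527 km
  → nearest: 1 (15.757 km)
Q at 33.415°N, 117.885°W:
  1: √((0.131·111.32)² + (-0.401·92.65)²) = √(212.66156 + 1380.31940) = 39.912 km
  2: √((0.499·111.32)² + (-0.130·92.65)²) = √(3085.65585 + 145.06998) = 56.839 km
  3: √((0.258·111.32)² + (-0.345·92.65)²) = √(824.87057 + 1021.71328) = 42.972 km
  → nearest: 1 (39.912 km)
R at 33.794°N, 118.341°W:
  1: √((-0.248·111.32)² + (0.055·92.65)²) = √(762.16633 + 25.96667) = 28.074 km
  2: √((0.120·111.32)² + (0.326·92.65)²) = √(178.44685 + 912.27558) = 33.026 km
  3: √((-0.121·111.32)² + (0.111·92.65)²) = √(181.43336 + 105.76374) = 16.947 km
  → nearest: 3 (16.947 km)

P→1; Q→1; R→3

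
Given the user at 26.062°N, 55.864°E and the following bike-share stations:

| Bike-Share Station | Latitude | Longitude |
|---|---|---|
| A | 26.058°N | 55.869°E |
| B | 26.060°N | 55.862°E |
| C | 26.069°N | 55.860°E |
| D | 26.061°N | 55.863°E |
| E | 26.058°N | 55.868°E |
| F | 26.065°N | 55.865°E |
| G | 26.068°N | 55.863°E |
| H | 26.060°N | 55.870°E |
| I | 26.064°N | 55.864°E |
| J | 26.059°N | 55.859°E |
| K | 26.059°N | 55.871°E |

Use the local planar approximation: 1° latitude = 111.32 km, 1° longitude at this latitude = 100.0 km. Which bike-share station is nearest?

Distances from 26.062°N, 55.864°E:
A: √((-0.004·111.32)² + (0.005·100.0)²) = √(0.19827 + 0.25000) = 0.670 km
B: √((-0.002·111.32)² + (-0.002·100.0)²) = √(0.04957 + 0.04000) = 0.299 km
C: √((0.007·111.32)² + (-0.004·100.0)²) = √(0.60721 + 0.16000) = 0.876 km
D: √((-0.001·111.32)² + (-0.001·100.0)²) = √(0.01239 + 0.01000) = 0.150 km
E: √((-0.004·111.32)² + (0.004·100.0)²) = √(0.19827 + 0.16000) = 0.599 km
F: √((0.003·111.32)² + (0.001·100.0)²) = √(0.11153 + 0.01000) = 0.349 km
G: √((0.006·111.32)² + (-0.001·100.0)²) = √(0.44612 + 0.01000) = 0.675 km
H: √((-0.002·111.32)² + (0.006·100.0)²) = √(0.04957 + 0.36000) = 0.640 km
I: √((0.002·111.32)² + (0.000·100.0)²) = √(0.04957 + 0.00000) = 0.223 km
J: √((-0.003·111.32)² + (-0.005·100.0)²) = √(0.11153 + 0.25000) = 0.601 km
K: √((-0.003·111.32)² + (0.007·100.0)²) = √(0.11153 + 0.49000) = 0.776 km
Minimum: D at 0.150 km.

D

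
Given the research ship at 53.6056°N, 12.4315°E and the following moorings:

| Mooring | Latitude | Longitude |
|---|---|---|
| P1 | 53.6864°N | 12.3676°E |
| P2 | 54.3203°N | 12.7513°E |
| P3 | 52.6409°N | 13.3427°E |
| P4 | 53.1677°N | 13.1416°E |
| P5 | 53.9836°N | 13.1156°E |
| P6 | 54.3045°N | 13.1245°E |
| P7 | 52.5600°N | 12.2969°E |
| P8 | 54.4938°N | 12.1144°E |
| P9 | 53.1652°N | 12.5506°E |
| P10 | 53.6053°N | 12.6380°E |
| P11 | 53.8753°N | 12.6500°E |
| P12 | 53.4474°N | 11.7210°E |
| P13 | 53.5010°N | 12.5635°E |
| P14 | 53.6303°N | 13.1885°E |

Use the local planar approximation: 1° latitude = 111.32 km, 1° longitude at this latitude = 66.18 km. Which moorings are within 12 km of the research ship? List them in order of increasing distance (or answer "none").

P1

Distances from 53.6056°N, 12.4315°E:
P1: 9.9392 km
P2: 82.3273 km
P3: 123.1632 km
P4: 67.7108 km
P5: 61.8090 km
P6: 90.3132 km
P7: 116.7366 km
P8: 101.0770 km
P9: 49.6549 km
P10: 13.6662 km
P11: 33.3239 km
P12: 50.2106 km
P13: 14.5567 km
P14: 50.1737 km
Threshold 12 km: P1 (9.9392 km) is within range.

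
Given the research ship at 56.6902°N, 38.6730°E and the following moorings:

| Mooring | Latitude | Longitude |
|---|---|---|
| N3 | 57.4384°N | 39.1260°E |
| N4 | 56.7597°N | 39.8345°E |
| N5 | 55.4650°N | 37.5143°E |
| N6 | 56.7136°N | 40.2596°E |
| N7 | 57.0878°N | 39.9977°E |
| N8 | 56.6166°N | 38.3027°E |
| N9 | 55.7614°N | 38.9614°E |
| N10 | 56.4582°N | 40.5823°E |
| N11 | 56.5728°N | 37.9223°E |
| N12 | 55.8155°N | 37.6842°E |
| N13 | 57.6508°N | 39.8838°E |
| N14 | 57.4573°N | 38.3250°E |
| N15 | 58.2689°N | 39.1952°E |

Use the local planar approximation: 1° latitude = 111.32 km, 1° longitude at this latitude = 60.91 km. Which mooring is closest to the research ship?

N8

Distances from 56.6902°N, 38.6730°E:
N3: 87.7411 km
N4: 71.1687 km
N5: 153.5678 km
N6: 96.6749 km
N7: 92.0298 km
N8: 23.9970 km
N9: 104.8757 km
N10: 119.1286 km
N11: 47.5561 km
N12: 114.4929 km
N13: 129.8996 km
N14: 87.9850 km
N15: 178.5961 km
Minimum: N8 at 23.9970 km.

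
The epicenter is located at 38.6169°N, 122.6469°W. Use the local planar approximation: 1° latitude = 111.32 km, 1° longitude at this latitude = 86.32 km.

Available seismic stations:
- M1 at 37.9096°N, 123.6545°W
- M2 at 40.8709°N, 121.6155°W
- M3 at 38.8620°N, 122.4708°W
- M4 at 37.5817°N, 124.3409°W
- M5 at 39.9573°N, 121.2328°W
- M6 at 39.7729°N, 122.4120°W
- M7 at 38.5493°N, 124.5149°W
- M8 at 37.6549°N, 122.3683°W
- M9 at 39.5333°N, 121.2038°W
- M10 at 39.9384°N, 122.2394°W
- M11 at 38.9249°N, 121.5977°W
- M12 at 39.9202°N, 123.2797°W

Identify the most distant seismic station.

Distances from 38.6169°N, 122.6469°W:
M1: √((-0.7073·111.32)² + (-1.0076·86.32)²) = √(6199.457849 + 7564.830142) = 117.3213 km
M2: √((2.2540·111.32)² + (1.0314·86.32)²) = √(62958.477737 + 7926.420671) = 266.2422 km
M3: √((0.2451·111.32)² + (0.1761·86.32)²) = √(744.445686 + 231.068942) = 31.2332 km
M4: √((-1.0352·111.32)² + (-1.6940·86.32)²) = √(13279.903585 + 21382.066472) = 186.1773 km
M5: √((1.3404·111.32)² + (1.4141·86.32)²) = √(22264.617253 + 14899.891568) = 192.7810 km
M6: √((1.1560·111.32)² + (0.2349·86.32)²) = √(16560.066006 + 411.139210) = 130.2736 km
M7: √((-0.0676·111.32)² + (-1.8680·86.32)²) = √(56.629117 + 26000.195118) = 161.4213 km
M8: √((-0.9620·111.32)² + (0.2786·86.32)²) = √(11468.233831 + 578.342473) = 109.7569 km
M9: √((0.9164·111.32)² + (1.4431·86.32)²) = √(10406.784378 + 15517.284285) = 161.0095 km
M10: √((1.3215·111.32)² + (0.4075·86.32)²) = √(21641.169684 + 1237.308765) = 151.2563 km
M11: √((0.3080·111.32)² + (1.0492·86.32)²) = √(1175.568197 + 8202.371345) = 96.8398 km
M12: √((1.3033·111.32)² + (-0.6328·86.32)²) = √(21049.180188 + 2983.704466) = 155.0254 km
Maximum: M2 at 266.2422 km.

M2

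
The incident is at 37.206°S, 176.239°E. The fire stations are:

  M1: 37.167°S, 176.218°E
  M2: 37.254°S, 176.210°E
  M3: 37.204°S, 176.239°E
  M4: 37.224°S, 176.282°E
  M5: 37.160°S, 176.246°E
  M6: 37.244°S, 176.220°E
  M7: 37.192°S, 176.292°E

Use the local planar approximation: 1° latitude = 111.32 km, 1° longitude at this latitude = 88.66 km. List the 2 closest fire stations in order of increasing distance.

Distances from 37.206°S, 176.239°E:
M1: 4.724 km
M2: 5.930 km
M3: 0.223 km
M4: 4.307 km
M5: 5.158 km
M6: 4.553 km
M7: 4.951 km
Sorted: M3 (0.223 km) < M4 (4.307 km) < M6 (4.553 km) < M1 (4.724 km) < …

M3, M4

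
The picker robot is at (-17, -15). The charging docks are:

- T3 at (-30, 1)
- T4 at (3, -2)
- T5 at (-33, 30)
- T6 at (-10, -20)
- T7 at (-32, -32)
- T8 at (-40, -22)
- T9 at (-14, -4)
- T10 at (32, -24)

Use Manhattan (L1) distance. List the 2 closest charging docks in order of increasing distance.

T6, T9

Distances from (-17, -15):
T3: |-13| + |16| = 13 + 16 = 29
T4: |20| + |13| = 20 + 13 = 33
T5: |-16| + |45| = 16 + 45 = 61
T6: |7| + |-5| = 7 + 5 = 12
T7: |-15| + |-17| = 15 + 17 = 32
T8: |-23| + |-7| = 23 + 7 = 30
T9: |3| + |11| = 3 + 11 = 14
T10: |49| + |-9| = 49 + 9 = 58
Sorted: T6 (12) < T9 (14) < T3 (29) < T8 (30) < …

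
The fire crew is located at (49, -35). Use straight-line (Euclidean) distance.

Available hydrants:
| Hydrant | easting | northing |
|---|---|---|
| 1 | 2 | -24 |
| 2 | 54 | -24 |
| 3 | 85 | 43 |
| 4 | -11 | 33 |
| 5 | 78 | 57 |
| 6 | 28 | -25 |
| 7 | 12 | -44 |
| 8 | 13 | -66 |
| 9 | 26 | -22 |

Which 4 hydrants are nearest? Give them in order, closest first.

Distances from (49, -35):
1: 48.3
2: 12.1
3: 85.9
4: 90.7
5: 96.5
6: 23.3
7: 38.1
8: 47.5
9: 26.4
Sorted: 2 (12.1) < 6 (23.3) < 9 (26.4) < 7 (38.1) < 8 (47.5) < 1 (48.3) < …

2, 6, 9, 7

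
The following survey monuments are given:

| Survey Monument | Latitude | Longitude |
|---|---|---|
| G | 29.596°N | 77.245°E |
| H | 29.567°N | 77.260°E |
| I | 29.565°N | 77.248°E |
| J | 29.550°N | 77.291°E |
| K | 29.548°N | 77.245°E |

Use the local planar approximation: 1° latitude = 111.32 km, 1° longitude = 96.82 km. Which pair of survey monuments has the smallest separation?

H and I

Pairwise distances:
G–H: 3.540 km
G–I: 3.463 km
G–J: 6.787 km
G–K: 5.343 km
H–I: 1.183 km
H–J: 3.548 km
H–K: 2.566 km
I–J: 4.486 km
I–K: 1.915 km
J–K: 4.459 km
Closest pair: H–I at 1.183 km.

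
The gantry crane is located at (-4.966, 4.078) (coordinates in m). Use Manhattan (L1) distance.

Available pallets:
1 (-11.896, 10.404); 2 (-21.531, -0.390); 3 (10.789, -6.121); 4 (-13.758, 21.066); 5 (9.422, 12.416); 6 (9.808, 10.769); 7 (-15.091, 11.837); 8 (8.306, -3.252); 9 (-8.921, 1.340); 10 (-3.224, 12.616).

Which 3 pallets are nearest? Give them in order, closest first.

9, 10, 1

Distances from (-4.966, 4.078):
1: |-6.930| + |6.326| = 6.930 + 6.326 = 13.256 m
2: |-16.565| + |-4.468| = 16.565 + 4.468 = 21.033 m
3: |15.755| + |-10.199| = 15.755 + 10.199 = 25.954 m
4: |-8.792| + |16.988| = 8.792 + 16.988 = 25.780 m
5: |14.388| + |8.338| = 14.388 + 8.338 = 22.726 m
6: |14.774| + |6.691| = 14.774 + 6.691 = 21.465 m
7: |-10.125| + |7.759| = 10.125 + 7.759 = 17.884 m
8: |13.272| + |-7.330| = 13.272 + 7.330 = 20.602 m
9: |-3.955| + |-2.738| = 3.955 + 2.738 = 6.693 m
10: |1.742| + |8.538| = 1.742 + 8.538 = 10.280 m
Sorted: 9 (6.693 m) < 10 (10.280 m) < 1 (13.256 m) < 7 (17.884 m) < 8 (20.602 m) < …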